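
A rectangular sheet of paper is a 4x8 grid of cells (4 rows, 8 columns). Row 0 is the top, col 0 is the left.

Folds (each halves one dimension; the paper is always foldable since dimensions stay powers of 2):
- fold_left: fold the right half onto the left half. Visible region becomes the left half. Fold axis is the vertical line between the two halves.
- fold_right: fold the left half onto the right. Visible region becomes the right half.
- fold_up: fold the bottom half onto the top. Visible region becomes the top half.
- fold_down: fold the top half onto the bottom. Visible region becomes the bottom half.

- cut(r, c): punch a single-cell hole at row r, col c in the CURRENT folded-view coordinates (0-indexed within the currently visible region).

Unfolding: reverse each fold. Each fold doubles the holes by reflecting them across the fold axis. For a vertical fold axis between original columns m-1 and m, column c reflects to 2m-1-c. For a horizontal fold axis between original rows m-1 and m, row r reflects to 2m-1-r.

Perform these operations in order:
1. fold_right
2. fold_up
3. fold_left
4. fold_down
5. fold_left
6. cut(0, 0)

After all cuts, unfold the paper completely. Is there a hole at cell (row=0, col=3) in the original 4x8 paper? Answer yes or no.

Op 1 fold_right: fold axis v@4; visible region now rows[0,4) x cols[4,8) = 4x4
Op 2 fold_up: fold axis h@2; visible region now rows[0,2) x cols[4,8) = 2x4
Op 3 fold_left: fold axis v@6; visible region now rows[0,2) x cols[4,6) = 2x2
Op 4 fold_down: fold axis h@1; visible region now rows[1,2) x cols[4,6) = 1x2
Op 5 fold_left: fold axis v@5; visible region now rows[1,2) x cols[4,5) = 1x1
Op 6 cut(0, 0): punch at orig (1,4); cuts so far [(1, 4)]; region rows[1,2) x cols[4,5) = 1x1
Unfold 1 (reflect across v@5): 2 holes -> [(1, 4), (1, 5)]
Unfold 2 (reflect across h@1): 4 holes -> [(0, 4), (0, 5), (1, 4), (1, 5)]
Unfold 3 (reflect across v@6): 8 holes -> [(0, 4), (0, 5), (0, 6), (0, 7), (1, 4), (1, 5), (1, 6), (1, 7)]
Unfold 4 (reflect across h@2): 16 holes -> [(0, 4), (0, 5), (0, 6), (0, 7), (1, 4), (1, 5), (1, 6), (1, 7), (2, 4), (2, 5), (2, 6), (2, 7), (3, 4), (3, 5), (3, 6), (3, 7)]
Unfold 5 (reflect across v@4): 32 holes -> [(0, 0), (0, 1), (0, 2), (0, 3), (0, 4), (0, 5), (0, 6), (0, 7), (1, 0), (1, 1), (1, 2), (1, 3), (1, 4), (1, 5), (1, 6), (1, 7), (2, 0), (2, 1), (2, 2), (2, 3), (2, 4), (2, 5), (2, 6), (2, 7), (3, 0), (3, 1), (3, 2), (3, 3), (3, 4), (3, 5), (3, 6), (3, 7)]
Holes: [(0, 0), (0, 1), (0, 2), (0, 3), (0, 4), (0, 5), (0, 6), (0, 7), (1, 0), (1, 1), (1, 2), (1, 3), (1, 4), (1, 5), (1, 6), (1, 7), (2, 0), (2, 1), (2, 2), (2, 3), (2, 4), (2, 5), (2, 6), (2, 7), (3, 0), (3, 1), (3, 2), (3, 3), (3, 4), (3, 5), (3, 6), (3, 7)]

Answer: yes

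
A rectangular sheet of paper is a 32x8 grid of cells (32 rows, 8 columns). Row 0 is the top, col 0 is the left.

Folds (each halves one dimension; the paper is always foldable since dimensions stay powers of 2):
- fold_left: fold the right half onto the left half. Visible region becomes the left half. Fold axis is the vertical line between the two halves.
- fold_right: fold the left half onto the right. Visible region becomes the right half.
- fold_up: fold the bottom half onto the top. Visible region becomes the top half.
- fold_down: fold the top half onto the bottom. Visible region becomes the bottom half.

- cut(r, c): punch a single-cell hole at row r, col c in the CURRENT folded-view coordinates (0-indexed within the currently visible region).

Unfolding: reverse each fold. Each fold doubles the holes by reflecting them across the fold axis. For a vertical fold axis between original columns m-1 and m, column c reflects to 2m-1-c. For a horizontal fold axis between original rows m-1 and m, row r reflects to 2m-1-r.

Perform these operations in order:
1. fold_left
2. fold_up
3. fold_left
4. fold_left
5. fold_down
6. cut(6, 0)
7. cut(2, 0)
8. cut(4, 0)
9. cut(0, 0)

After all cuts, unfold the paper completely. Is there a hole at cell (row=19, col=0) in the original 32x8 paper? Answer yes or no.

Answer: yes

Derivation:
Op 1 fold_left: fold axis v@4; visible region now rows[0,32) x cols[0,4) = 32x4
Op 2 fold_up: fold axis h@16; visible region now rows[0,16) x cols[0,4) = 16x4
Op 3 fold_left: fold axis v@2; visible region now rows[0,16) x cols[0,2) = 16x2
Op 4 fold_left: fold axis v@1; visible region now rows[0,16) x cols[0,1) = 16x1
Op 5 fold_down: fold axis h@8; visible region now rows[8,16) x cols[0,1) = 8x1
Op 6 cut(6, 0): punch at orig (14,0); cuts so far [(14, 0)]; region rows[8,16) x cols[0,1) = 8x1
Op 7 cut(2, 0): punch at orig (10,0); cuts so far [(10, 0), (14, 0)]; region rows[8,16) x cols[0,1) = 8x1
Op 8 cut(4, 0): punch at orig (12,0); cuts so far [(10, 0), (12, 0), (14, 0)]; region rows[8,16) x cols[0,1) = 8x1
Op 9 cut(0, 0): punch at orig (8,0); cuts so far [(8, 0), (10, 0), (12, 0), (14, 0)]; region rows[8,16) x cols[0,1) = 8x1
Unfold 1 (reflect across h@8): 8 holes -> [(1, 0), (3, 0), (5, 0), (7, 0), (8, 0), (10, 0), (12, 0), (14, 0)]
Unfold 2 (reflect across v@1): 16 holes -> [(1, 0), (1, 1), (3, 0), (3, 1), (5, 0), (5, 1), (7, 0), (7, 1), (8, 0), (8, 1), (10, 0), (10, 1), (12, 0), (12, 1), (14, 0), (14, 1)]
Unfold 3 (reflect across v@2): 32 holes -> [(1, 0), (1, 1), (1, 2), (1, 3), (3, 0), (3, 1), (3, 2), (3, 3), (5, 0), (5, 1), (5, 2), (5, 3), (7, 0), (7, 1), (7, 2), (7, 3), (8, 0), (8, 1), (8, 2), (8, 3), (10, 0), (10, 1), (10, 2), (10, 3), (12, 0), (12, 1), (12, 2), (12, 3), (14, 0), (14, 1), (14, 2), (14, 3)]
Unfold 4 (reflect across h@16): 64 holes -> [(1, 0), (1, 1), (1, 2), (1, 3), (3, 0), (3, 1), (3, 2), (3, 3), (5, 0), (5, 1), (5, 2), (5, 3), (7, 0), (7, 1), (7, 2), (7, 3), (8, 0), (8, 1), (8, 2), (8, 3), (10, 0), (10, 1), (10, 2), (10, 3), (12, 0), (12, 1), (12, 2), (12, 3), (14, 0), (14, 1), (14, 2), (14, 3), (17, 0), (17, 1), (17, 2), (17, 3), (19, 0), (19, 1), (19, 2), (19, 3), (21, 0), (21, 1), (21, 2), (21, 3), (23, 0), (23, 1), (23, 2), (23, 3), (24, 0), (24, 1), (24, 2), (24, 3), (26, 0), (26, 1), (26, 2), (26, 3), (28, 0), (28, 1), (28, 2), (28, 3), (30, 0), (30, 1), (30, 2), (30, 3)]
Unfold 5 (reflect across v@4): 128 holes -> [(1, 0), (1, 1), (1, 2), (1, 3), (1, 4), (1, 5), (1, 6), (1, 7), (3, 0), (3, 1), (3, 2), (3, 3), (3, 4), (3, 5), (3, 6), (3, 7), (5, 0), (5, 1), (5, 2), (5, 3), (5, 4), (5, 5), (5, 6), (5, 7), (7, 0), (7, 1), (7, 2), (7, 3), (7, 4), (7, 5), (7, 6), (7, 7), (8, 0), (8, 1), (8, 2), (8, 3), (8, 4), (8, 5), (8, 6), (8, 7), (10, 0), (10, 1), (10, 2), (10, 3), (10, 4), (10, 5), (10, 6), (10, 7), (12, 0), (12, 1), (12, 2), (12, 3), (12, 4), (12, 5), (12, 6), (12, 7), (14, 0), (14, 1), (14, 2), (14, 3), (14, 4), (14, 5), (14, 6), (14, 7), (17, 0), (17, 1), (17, 2), (17, 3), (17, 4), (17, 5), (17, 6), (17, 7), (19, 0), (19, 1), (19, 2), (19, 3), (19, 4), (19, 5), (19, 6), (19, 7), (21, 0), (21, 1), (21, 2), (21, 3), (21, 4), (21, 5), (21, 6), (21, 7), (23, 0), (23, 1), (23, 2), (23, 3), (23, 4), (23, 5), (23, 6), (23, 7), (24, 0), (24, 1), (24, 2), (24, 3), (24, 4), (24, 5), (24, 6), (24, 7), (26, 0), (26, 1), (26, 2), (26, 3), (26, 4), (26, 5), (26, 6), (26, 7), (28, 0), (28, 1), (28, 2), (28, 3), (28, 4), (28, 5), (28, 6), (28, 7), (30, 0), (30, 1), (30, 2), (30, 3), (30, 4), (30, 5), (30, 6), (30, 7)]
Holes: [(1, 0), (1, 1), (1, 2), (1, 3), (1, 4), (1, 5), (1, 6), (1, 7), (3, 0), (3, 1), (3, 2), (3, 3), (3, 4), (3, 5), (3, 6), (3, 7), (5, 0), (5, 1), (5, 2), (5, 3), (5, 4), (5, 5), (5, 6), (5, 7), (7, 0), (7, 1), (7, 2), (7, 3), (7, 4), (7, 5), (7, 6), (7, 7), (8, 0), (8, 1), (8, 2), (8, 3), (8, 4), (8, 5), (8, 6), (8, 7), (10, 0), (10, 1), (10, 2), (10, 3), (10, 4), (10, 5), (10, 6), (10, 7), (12, 0), (12, 1), (12, 2), (12, 3), (12, 4), (12, 5), (12, 6), (12, 7), (14, 0), (14, 1), (14, 2), (14, 3), (14, 4), (14, 5), (14, 6), (14, 7), (17, 0), (17, 1), (17, 2), (17, 3), (17, 4), (17, 5), (17, 6), (17, 7), (19, 0), (19, 1), (19, 2), (19, 3), (19, 4), (19, 5), (19, 6), (19, 7), (21, 0), (21, 1), (21, 2), (21, 3), (21, 4), (21, 5), (21, 6), (21, 7), (23, 0), (23, 1), (23, 2), (23, 3), (23, 4), (23, 5), (23, 6), (23, 7), (24, 0), (24, 1), (24, 2), (24, 3), (24, 4), (24, 5), (24, 6), (24, 7), (26, 0), (26, 1), (26, 2), (26, 3), (26, 4), (26, 5), (26, 6), (26, 7), (28, 0), (28, 1), (28, 2), (28, 3), (28, 4), (28, 5), (28, 6), (28, 7), (30, 0), (30, 1), (30, 2), (30, 3), (30, 4), (30, 5), (30, 6), (30, 7)]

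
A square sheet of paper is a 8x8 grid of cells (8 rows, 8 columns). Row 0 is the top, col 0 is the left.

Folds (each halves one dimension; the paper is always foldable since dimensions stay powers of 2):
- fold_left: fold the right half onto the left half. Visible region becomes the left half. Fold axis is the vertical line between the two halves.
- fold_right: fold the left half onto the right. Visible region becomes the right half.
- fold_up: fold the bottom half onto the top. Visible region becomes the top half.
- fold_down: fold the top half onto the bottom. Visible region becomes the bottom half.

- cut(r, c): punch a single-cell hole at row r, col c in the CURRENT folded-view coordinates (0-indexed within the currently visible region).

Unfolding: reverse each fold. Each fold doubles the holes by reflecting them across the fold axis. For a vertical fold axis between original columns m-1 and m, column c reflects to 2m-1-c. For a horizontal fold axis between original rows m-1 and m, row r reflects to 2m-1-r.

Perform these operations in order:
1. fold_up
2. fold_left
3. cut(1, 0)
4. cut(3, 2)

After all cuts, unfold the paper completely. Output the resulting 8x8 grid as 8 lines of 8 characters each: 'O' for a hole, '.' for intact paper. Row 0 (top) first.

Answer: ........
O......O
........
..O..O..
..O..O..
........
O......O
........

Derivation:
Op 1 fold_up: fold axis h@4; visible region now rows[0,4) x cols[0,8) = 4x8
Op 2 fold_left: fold axis v@4; visible region now rows[0,4) x cols[0,4) = 4x4
Op 3 cut(1, 0): punch at orig (1,0); cuts so far [(1, 0)]; region rows[0,4) x cols[0,4) = 4x4
Op 4 cut(3, 2): punch at orig (3,2); cuts so far [(1, 0), (3, 2)]; region rows[0,4) x cols[0,4) = 4x4
Unfold 1 (reflect across v@4): 4 holes -> [(1, 0), (1, 7), (3, 2), (3, 5)]
Unfold 2 (reflect across h@4): 8 holes -> [(1, 0), (1, 7), (3, 2), (3, 5), (4, 2), (4, 5), (6, 0), (6, 7)]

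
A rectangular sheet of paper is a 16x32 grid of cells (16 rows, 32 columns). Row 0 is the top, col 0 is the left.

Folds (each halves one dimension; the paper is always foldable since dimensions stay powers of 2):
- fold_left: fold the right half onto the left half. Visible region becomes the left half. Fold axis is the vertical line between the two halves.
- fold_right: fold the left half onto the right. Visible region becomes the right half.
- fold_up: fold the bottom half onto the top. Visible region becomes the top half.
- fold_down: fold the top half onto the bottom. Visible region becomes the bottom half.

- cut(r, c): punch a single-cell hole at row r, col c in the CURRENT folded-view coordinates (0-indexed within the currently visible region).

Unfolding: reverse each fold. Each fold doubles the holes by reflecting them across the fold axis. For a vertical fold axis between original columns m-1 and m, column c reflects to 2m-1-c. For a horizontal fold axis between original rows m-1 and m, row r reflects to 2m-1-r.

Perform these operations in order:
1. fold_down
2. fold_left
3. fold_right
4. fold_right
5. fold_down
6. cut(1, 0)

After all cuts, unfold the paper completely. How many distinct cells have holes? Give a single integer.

Op 1 fold_down: fold axis h@8; visible region now rows[8,16) x cols[0,32) = 8x32
Op 2 fold_left: fold axis v@16; visible region now rows[8,16) x cols[0,16) = 8x16
Op 3 fold_right: fold axis v@8; visible region now rows[8,16) x cols[8,16) = 8x8
Op 4 fold_right: fold axis v@12; visible region now rows[8,16) x cols[12,16) = 8x4
Op 5 fold_down: fold axis h@12; visible region now rows[12,16) x cols[12,16) = 4x4
Op 6 cut(1, 0): punch at orig (13,12); cuts so far [(13, 12)]; region rows[12,16) x cols[12,16) = 4x4
Unfold 1 (reflect across h@12): 2 holes -> [(10, 12), (13, 12)]
Unfold 2 (reflect across v@12): 4 holes -> [(10, 11), (10, 12), (13, 11), (13, 12)]
Unfold 3 (reflect across v@8): 8 holes -> [(10, 3), (10, 4), (10, 11), (10, 12), (13, 3), (13, 4), (13, 11), (13, 12)]
Unfold 4 (reflect across v@16): 16 holes -> [(10, 3), (10, 4), (10, 11), (10, 12), (10, 19), (10, 20), (10, 27), (10, 28), (13, 3), (13, 4), (13, 11), (13, 12), (13, 19), (13, 20), (13, 27), (13, 28)]
Unfold 5 (reflect across h@8): 32 holes -> [(2, 3), (2, 4), (2, 11), (2, 12), (2, 19), (2, 20), (2, 27), (2, 28), (5, 3), (5, 4), (5, 11), (5, 12), (5, 19), (5, 20), (5, 27), (5, 28), (10, 3), (10, 4), (10, 11), (10, 12), (10, 19), (10, 20), (10, 27), (10, 28), (13, 3), (13, 4), (13, 11), (13, 12), (13, 19), (13, 20), (13, 27), (13, 28)]

Answer: 32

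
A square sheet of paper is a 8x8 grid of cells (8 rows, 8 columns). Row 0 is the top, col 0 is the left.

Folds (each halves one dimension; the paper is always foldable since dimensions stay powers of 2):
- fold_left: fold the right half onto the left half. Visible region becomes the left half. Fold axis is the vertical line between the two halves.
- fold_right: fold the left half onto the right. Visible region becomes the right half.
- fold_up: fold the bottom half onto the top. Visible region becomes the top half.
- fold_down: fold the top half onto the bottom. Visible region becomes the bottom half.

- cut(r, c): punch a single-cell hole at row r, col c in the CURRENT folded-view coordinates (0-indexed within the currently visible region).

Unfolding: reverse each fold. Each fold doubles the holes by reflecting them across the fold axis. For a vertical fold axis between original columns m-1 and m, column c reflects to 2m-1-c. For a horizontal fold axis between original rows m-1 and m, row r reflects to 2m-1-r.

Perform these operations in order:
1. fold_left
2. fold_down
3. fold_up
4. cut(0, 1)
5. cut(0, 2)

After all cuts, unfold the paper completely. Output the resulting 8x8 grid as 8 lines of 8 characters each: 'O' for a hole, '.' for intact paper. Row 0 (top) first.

Answer: .OO..OO.
........
........
.OO..OO.
.OO..OO.
........
........
.OO..OO.

Derivation:
Op 1 fold_left: fold axis v@4; visible region now rows[0,8) x cols[0,4) = 8x4
Op 2 fold_down: fold axis h@4; visible region now rows[4,8) x cols[0,4) = 4x4
Op 3 fold_up: fold axis h@6; visible region now rows[4,6) x cols[0,4) = 2x4
Op 4 cut(0, 1): punch at orig (4,1); cuts so far [(4, 1)]; region rows[4,6) x cols[0,4) = 2x4
Op 5 cut(0, 2): punch at orig (4,2); cuts so far [(4, 1), (4, 2)]; region rows[4,6) x cols[0,4) = 2x4
Unfold 1 (reflect across h@6): 4 holes -> [(4, 1), (4, 2), (7, 1), (7, 2)]
Unfold 2 (reflect across h@4): 8 holes -> [(0, 1), (0, 2), (3, 1), (3, 2), (4, 1), (4, 2), (7, 1), (7, 2)]
Unfold 3 (reflect across v@4): 16 holes -> [(0, 1), (0, 2), (0, 5), (0, 6), (3, 1), (3, 2), (3, 5), (3, 6), (4, 1), (4, 2), (4, 5), (4, 6), (7, 1), (7, 2), (7, 5), (7, 6)]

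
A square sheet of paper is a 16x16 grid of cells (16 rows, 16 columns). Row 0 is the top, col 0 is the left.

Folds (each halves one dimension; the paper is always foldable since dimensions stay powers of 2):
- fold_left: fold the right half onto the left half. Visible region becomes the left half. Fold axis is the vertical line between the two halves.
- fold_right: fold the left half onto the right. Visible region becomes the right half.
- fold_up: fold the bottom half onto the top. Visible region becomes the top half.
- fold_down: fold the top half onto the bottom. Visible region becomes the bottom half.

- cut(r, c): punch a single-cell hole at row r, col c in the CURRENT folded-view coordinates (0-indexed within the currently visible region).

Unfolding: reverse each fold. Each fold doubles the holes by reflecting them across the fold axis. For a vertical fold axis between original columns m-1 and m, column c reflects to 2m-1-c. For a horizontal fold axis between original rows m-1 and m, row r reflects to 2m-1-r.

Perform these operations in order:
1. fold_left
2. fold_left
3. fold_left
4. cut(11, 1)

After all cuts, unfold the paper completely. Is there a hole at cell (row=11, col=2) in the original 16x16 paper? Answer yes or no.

Op 1 fold_left: fold axis v@8; visible region now rows[0,16) x cols[0,8) = 16x8
Op 2 fold_left: fold axis v@4; visible region now rows[0,16) x cols[0,4) = 16x4
Op 3 fold_left: fold axis v@2; visible region now rows[0,16) x cols[0,2) = 16x2
Op 4 cut(11, 1): punch at orig (11,1); cuts so far [(11, 1)]; region rows[0,16) x cols[0,2) = 16x2
Unfold 1 (reflect across v@2): 2 holes -> [(11, 1), (11, 2)]
Unfold 2 (reflect across v@4): 4 holes -> [(11, 1), (11, 2), (11, 5), (11, 6)]
Unfold 3 (reflect across v@8): 8 holes -> [(11, 1), (11, 2), (11, 5), (11, 6), (11, 9), (11, 10), (11, 13), (11, 14)]
Holes: [(11, 1), (11, 2), (11, 5), (11, 6), (11, 9), (11, 10), (11, 13), (11, 14)]

Answer: yes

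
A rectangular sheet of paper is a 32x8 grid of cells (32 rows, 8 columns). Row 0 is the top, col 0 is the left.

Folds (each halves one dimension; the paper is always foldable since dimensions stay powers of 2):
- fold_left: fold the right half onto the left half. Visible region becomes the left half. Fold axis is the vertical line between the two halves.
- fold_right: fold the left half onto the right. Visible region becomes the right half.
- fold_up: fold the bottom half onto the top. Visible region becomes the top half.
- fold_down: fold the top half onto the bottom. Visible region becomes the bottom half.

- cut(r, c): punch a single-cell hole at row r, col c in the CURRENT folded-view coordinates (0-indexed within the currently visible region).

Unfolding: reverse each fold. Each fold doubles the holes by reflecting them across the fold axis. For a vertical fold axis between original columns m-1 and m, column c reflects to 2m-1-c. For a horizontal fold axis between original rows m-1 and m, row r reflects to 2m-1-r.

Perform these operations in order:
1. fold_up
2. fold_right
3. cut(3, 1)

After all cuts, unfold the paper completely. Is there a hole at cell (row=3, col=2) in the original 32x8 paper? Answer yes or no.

Op 1 fold_up: fold axis h@16; visible region now rows[0,16) x cols[0,8) = 16x8
Op 2 fold_right: fold axis v@4; visible region now rows[0,16) x cols[4,8) = 16x4
Op 3 cut(3, 1): punch at orig (3,5); cuts so far [(3, 5)]; region rows[0,16) x cols[4,8) = 16x4
Unfold 1 (reflect across v@4): 2 holes -> [(3, 2), (3, 5)]
Unfold 2 (reflect across h@16): 4 holes -> [(3, 2), (3, 5), (28, 2), (28, 5)]
Holes: [(3, 2), (3, 5), (28, 2), (28, 5)]

Answer: yes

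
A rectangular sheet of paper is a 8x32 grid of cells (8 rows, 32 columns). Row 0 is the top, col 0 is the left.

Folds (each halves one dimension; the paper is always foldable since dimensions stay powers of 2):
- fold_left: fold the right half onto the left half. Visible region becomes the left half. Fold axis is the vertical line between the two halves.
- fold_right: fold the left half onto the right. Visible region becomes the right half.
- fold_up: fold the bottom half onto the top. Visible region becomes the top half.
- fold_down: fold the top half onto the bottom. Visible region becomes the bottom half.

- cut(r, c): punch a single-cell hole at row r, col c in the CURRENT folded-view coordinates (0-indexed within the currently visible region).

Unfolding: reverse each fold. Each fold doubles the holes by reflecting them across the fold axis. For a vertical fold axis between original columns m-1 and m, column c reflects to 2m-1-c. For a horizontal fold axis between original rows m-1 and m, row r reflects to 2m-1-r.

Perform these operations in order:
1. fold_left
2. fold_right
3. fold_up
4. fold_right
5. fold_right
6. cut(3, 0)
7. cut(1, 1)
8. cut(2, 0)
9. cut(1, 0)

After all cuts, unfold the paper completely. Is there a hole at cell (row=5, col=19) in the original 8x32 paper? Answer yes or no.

Op 1 fold_left: fold axis v@16; visible region now rows[0,8) x cols[0,16) = 8x16
Op 2 fold_right: fold axis v@8; visible region now rows[0,8) x cols[8,16) = 8x8
Op 3 fold_up: fold axis h@4; visible region now rows[0,4) x cols[8,16) = 4x8
Op 4 fold_right: fold axis v@12; visible region now rows[0,4) x cols[12,16) = 4x4
Op 5 fold_right: fold axis v@14; visible region now rows[0,4) x cols[14,16) = 4x2
Op 6 cut(3, 0): punch at orig (3,14); cuts so far [(3, 14)]; region rows[0,4) x cols[14,16) = 4x2
Op 7 cut(1, 1): punch at orig (1,15); cuts so far [(1, 15), (3, 14)]; region rows[0,4) x cols[14,16) = 4x2
Op 8 cut(2, 0): punch at orig (2,14); cuts so far [(1, 15), (2, 14), (3, 14)]; region rows[0,4) x cols[14,16) = 4x2
Op 9 cut(1, 0): punch at orig (1,14); cuts so far [(1, 14), (1, 15), (2, 14), (3, 14)]; region rows[0,4) x cols[14,16) = 4x2
Unfold 1 (reflect across v@14): 8 holes -> [(1, 12), (1, 13), (1, 14), (1, 15), (2, 13), (2, 14), (3, 13), (3, 14)]
Unfold 2 (reflect across v@12): 16 holes -> [(1, 8), (1, 9), (1, 10), (1, 11), (1, 12), (1, 13), (1, 14), (1, 15), (2, 9), (2, 10), (2, 13), (2, 14), (3, 9), (3, 10), (3, 13), (3, 14)]
Unfold 3 (reflect across h@4): 32 holes -> [(1, 8), (1, 9), (1, 10), (1, 11), (1, 12), (1, 13), (1, 14), (1, 15), (2, 9), (2, 10), (2, 13), (2, 14), (3, 9), (3, 10), (3, 13), (3, 14), (4, 9), (4, 10), (4, 13), (4, 14), (5, 9), (5, 10), (5, 13), (5, 14), (6, 8), (6, 9), (6, 10), (6, 11), (6, 12), (6, 13), (6, 14), (6, 15)]
Unfold 4 (reflect across v@8): 64 holes -> [(1, 0), (1, 1), (1, 2), (1, 3), (1, 4), (1, 5), (1, 6), (1, 7), (1, 8), (1, 9), (1, 10), (1, 11), (1, 12), (1, 13), (1, 14), (1, 15), (2, 1), (2, 2), (2, 5), (2, 6), (2, 9), (2, 10), (2, 13), (2, 14), (3, 1), (3, 2), (3, 5), (3, 6), (3, 9), (3, 10), (3, 13), (3, 14), (4, 1), (4, 2), (4, 5), (4, 6), (4, 9), (4, 10), (4, 13), (4, 14), (5, 1), (5, 2), (5, 5), (5, 6), (5, 9), (5, 10), (5, 13), (5, 14), (6, 0), (6, 1), (6, 2), (6, 3), (6, 4), (6, 5), (6, 6), (6, 7), (6, 8), (6, 9), (6, 10), (6, 11), (6, 12), (6, 13), (6, 14), (6, 15)]
Unfold 5 (reflect across v@16): 128 holes -> [(1, 0), (1, 1), (1, 2), (1, 3), (1, 4), (1, 5), (1, 6), (1, 7), (1, 8), (1, 9), (1, 10), (1, 11), (1, 12), (1, 13), (1, 14), (1, 15), (1, 16), (1, 17), (1, 18), (1, 19), (1, 20), (1, 21), (1, 22), (1, 23), (1, 24), (1, 25), (1, 26), (1, 27), (1, 28), (1, 29), (1, 30), (1, 31), (2, 1), (2, 2), (2, 5), (2, 6), (2, 9), (2, 10), (2, 13), (2, 14), (2, 17), (2, 18), (2, 21), (2, 22), (2, 25), (2, 26), (2, 29), (2, 30), (3, 1), (3, 2), (3, 5), (3, 6), (3, 9), (3, 10), (3, 13), (3, 14), (3, 17), (3, 18), (3, 21), (3, 22), (3, 25), (3, 26), (3, 29), (3, 30), (4, 1), (4, 2), (4, 5), (4, 6), (4, 9), (4, 10), (4, 13), (4, 14), (4, 17), (4, 18), (4, 21), (4, 22), (4, 25), (4, 26), (4, 29), (4, 30), (5, 1), (5, 2), (5, 5), (5, 6), (5, 9), (5, 10), (5, 13), (5, 14), (5, 17), (5, 18), (5, 21), (5, 22), (5, 25), (5, 26), (5, 29), (5, 30), (6, 0), (6, 1), (6, 2), (6, 3), (6, 4), (6, 5), (6, 6), (6, 7), (6, 8), (6, 9), (6, 10), (6, 11), (6, 12), (6, 13), (6, 14), (6, 15), (6, 16), (6, 17), (6, 18), (6, 19), (6, 20), (6, 21), (6, 22), (6, 23), (6, 24), (6, 25), (6, 26), (6, 27), (6, 28), (6, 29), (6, 30), (6, 31)]
Holes: [(1, 0), (1, 1), (1, 2), (1, 3), (1, 4), (1, 5), (1, 6), (1, 7), (1, 8), (1, 9), (1, 10), (1, 11), (1, 12), (1, 13), (1, 14), (1, 15), (1, 16), (1, 17), (1, 18), (1, 19), (1, 20), (1, 21), (1, 22), (1, 23), (1, 24), (1, 25), (1, 26), (1, 27), (1, 28), (1, 29), (1, 30), (1, 31), (2, 1), (2, 2), (2, 5), (2, 6), (2, 9), (2, 10), (2, 13), (2, 14), (2, 17), (2, 18), (2, 21), (2, 22), (2, 25), (2, 26), (2, 29), (2, 30), (3, 1), (3, 2), (3, 5), (3, 6), (3, 9), (3, 10), (3, 13), (3, 14), (3, 17), (3, 18), (3, 21), (3, 22), (3, 25), (3, 26), (3, 29), (3, 30), (4, 1), (4, 2), (4, 5), (4, 6), (4, 9), (4, 10), (4, 13), (4, 14), (4, 17), (4, 18), (4, 21), (4, 22), (4, 25), (4, 26), (4, 29), (4, 30), (5, 1), (5, 2), (5, 5), (5, 6), (5, 9), (5, 10), (5, 13), (5, 14), (5, 17), (5, 18), (5, 21), (5, 22), (5, 25), (5, 26), (5, 29), (5, 30), (6, 0), (6, 1), (6, 2), (6, 3), (6, 4), (6, 5), (6, 6), (6, 7), (6, 8), (6, 9), (6, 10), (6, 11), (6, 12), (6, 13), (6, 14), (6, 15), (6, 16), (6, 17), (6, 18), (6, 19), (6, 20), (6, 21), (6, 22), (6, 23), (6, 24), (6, 25), (6, 26), (6, 27), (6, 28), (6, 29), (6, 30), (6, 31)]

Answer: no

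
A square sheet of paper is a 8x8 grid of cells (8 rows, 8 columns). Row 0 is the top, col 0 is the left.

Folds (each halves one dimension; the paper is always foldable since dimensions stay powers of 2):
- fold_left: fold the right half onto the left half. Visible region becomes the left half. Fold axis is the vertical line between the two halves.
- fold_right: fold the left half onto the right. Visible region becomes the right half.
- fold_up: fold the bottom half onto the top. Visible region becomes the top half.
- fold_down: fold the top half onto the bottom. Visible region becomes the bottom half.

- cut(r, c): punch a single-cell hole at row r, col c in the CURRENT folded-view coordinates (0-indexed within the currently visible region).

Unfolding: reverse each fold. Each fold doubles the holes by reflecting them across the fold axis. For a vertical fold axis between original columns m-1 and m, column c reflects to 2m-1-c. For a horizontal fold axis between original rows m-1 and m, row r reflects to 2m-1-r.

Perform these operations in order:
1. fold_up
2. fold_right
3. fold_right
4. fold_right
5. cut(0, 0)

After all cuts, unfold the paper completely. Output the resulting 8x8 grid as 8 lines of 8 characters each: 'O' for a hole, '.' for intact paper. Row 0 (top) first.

Op 1 fold_up: fold axis h@4; visible region now rows[0,4) x cols[0,8) = 4x8
Op 2 fold_right: fold axis v@4; visible region now rows[0,4) x cols[4,8) = 4x4
Op 3 fold_right: fold axis v@6; visible region now rows[0,4) x cols[6,8) = 4x2
Op 4 fold_right: fold axis v@7; visible region now rows[0,4) x cols[7,8) = 4x1
Op 5 cut(0, 0): punch at orig (0,7); cuts so far [(0, 7)]; region rows[0,4) x cols[7,8) = 4x1
Unfold 1 (reflect across v@7): 2 holes -> [(0, 6), (0, 7)]
Unfold 2 (reflect across v@6): 4 holes -> [(0, 4), (0, 5), (0, 6), (0, 7)]
Unfold 3 (reflect across v@4): 8 holes -> [(0, 0), (0, 1), (0, 2), (0, 3), (0, 4), (0, 5), (0, 6), (0, 7)]
Unfold 4 (reflect across h@4): 16 holes -> [(0, 0), (0, 1), (0, 2), (0, 3), (0, 4), (0, 5), (0, 6), (0, 7), (7, 0), (7, 1), (7, 2), (7, 3), (7, 4), (7, 5), (7, 6), (7, 7)]

Answer: OOOOOOOO
........
........
........
........
........
........
OOOOOOOO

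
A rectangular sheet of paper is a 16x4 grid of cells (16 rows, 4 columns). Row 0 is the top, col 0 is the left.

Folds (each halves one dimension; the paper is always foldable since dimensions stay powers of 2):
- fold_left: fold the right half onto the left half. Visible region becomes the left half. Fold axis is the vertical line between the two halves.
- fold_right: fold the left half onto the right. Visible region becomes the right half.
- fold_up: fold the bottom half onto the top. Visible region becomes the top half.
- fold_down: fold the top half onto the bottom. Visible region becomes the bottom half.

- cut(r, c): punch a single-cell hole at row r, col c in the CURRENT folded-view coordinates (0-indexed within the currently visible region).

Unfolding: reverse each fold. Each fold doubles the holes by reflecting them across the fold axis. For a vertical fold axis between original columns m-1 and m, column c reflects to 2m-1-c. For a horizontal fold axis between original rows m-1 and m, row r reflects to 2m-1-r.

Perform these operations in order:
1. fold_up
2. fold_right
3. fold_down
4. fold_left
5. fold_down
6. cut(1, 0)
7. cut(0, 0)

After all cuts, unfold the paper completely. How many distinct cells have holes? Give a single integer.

Op 1 fold_up: fold axis h@8; visible region now rows[0,8) x cols[0,4) = 8x4
Op 2 fold_right: fold axis v@2; visible region now rows[0,8) x cols[2,4) = 8x2
Op 3 fold_down: fold axis h@4; visible region now rows[4,8) x cols[2,4) = 4x2
Op 4 fold_left: fold axis v@3; visible region now rows[4,8) x cols[2,3) = 4x1
Op 5 fold_down: fold axis h@6; visible region now rows[6,8) x cols[2,3) = 2x1
Op 6 cut(1, 0): punch at orig (7,2); cuts so far [(7, 2)]; region rows[6,8) x cols[2,3) = 2x1
Op 7 cut(0, 0): punch at orig (6,2); cuts so far [(6, 2), (7, 2)]; region rows[6,8) x cols[2,3) = 2x1
Unfold 1 (reflect across h@6): 4 holes -> [(4, 2), (5, 2), (6, 2), (7, 2)]
Unfold 2 (reflect across v@3): 8 holes -> [(4, 2), (4, 3), (5, 2), (5, 3), (6, 2), (6, 3), (7, 2), (7, 3)]
Unfold 3 (reflect across h@4): 16 holes -> [(0, 2), (0, 3), (1, 2), (1, 3), (2, 2), (2, 3), (3, 2), (3, 3), (4, 2), (4, 3), (5, 2), (5, 3), (6, 2), (6, 3), (7, 2), (7, 3)]
Unfold 4 (reflect across v@2): 32 holes -> [(0, 0), (0, 1), (0, 2), (0, 3), (1, 0), (1, 1), (1, 2), (1, 3), (2, 0), (2, 1), (2, 2), (2, 3), (3, 0), (3, 1), (3, 2), (3, 3), (4, 0), (4, 1), (4, 2), (4, 3), (5, 0), (5, 1), (5, 2), (5, 3), (6, 0), (6, 1), (6, 2), (6, 3), (7, 0), (7, 1), (7, 2), (7, 3)]
Unfold 5 (reflect across h@8): 64 holes -> [(0, 0), (0, 1), (0, 2), (0, 3), (1, 0), (1, 1), (1, 2), (1, 3), (2, 0), (2, 1), (2, 2), (2, 3), (3, 0), (3, 1), (3, 2), (3, 3), (4, 0), (4, 1), (4, 2), (4, 3), (5, 0), (5, 1), (5, 2), (5, 3), (6, 0), (6, 1), (6, 2), (6, 3), (7, 0), (7, 1), (7, 2), (7, 3), (8, 0), (8, 1), (8, 2), (8, 3), (9, 0), (9, 1), (9, 2), (9, 3), (10, 0), (10, 1), (10, 2), (10, 3), (11, 0), (11, 1), (11, 2), (11, 3), (12, 0), (12, 1), (12, 2), (12, 3), (13, 0), (13, 1), (13, 2), (13, 3), (14, 0), (14, 1), (14, 2), (14, 3), (15, 0), (15, 1), (15, 2), (15, 3)]

Answer: 64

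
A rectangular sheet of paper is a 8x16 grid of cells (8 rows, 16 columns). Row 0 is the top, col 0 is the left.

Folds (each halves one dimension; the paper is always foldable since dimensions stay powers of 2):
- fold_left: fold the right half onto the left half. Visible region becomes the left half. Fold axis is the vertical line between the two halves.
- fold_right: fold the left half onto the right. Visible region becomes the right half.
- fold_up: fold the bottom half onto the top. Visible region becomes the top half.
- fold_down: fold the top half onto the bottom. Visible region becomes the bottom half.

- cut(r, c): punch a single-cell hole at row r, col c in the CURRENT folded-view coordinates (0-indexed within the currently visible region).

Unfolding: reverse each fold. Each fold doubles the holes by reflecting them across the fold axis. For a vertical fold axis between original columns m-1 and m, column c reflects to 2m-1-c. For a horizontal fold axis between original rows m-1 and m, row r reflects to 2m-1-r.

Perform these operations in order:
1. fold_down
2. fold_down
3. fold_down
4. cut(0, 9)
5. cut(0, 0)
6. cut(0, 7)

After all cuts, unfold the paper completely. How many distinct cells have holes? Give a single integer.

Answer: 24

Derivation:
Op 1 fold_down: fold axis h@4; visible region now rows[4,8) x cols[0,16) = 4x16
Op 2 fold_down: fold axis h@6; visible region now rows[6,8) x cols[0,16) = 2x16
Op 3 fold_down: fold axis h@7; visible region now rows[7,8) x cols[0,16) = 1x16
Op 4 cut(0, 9): punch at orig (7,9); cuts so far [(7, 9)]; region rows[7,8) x cols[0,16) = 1x16
Op 5 cut(0, 0): punch at orig (7,0); cuts so far [(7, 0), (7, 9)]; region rows[7,8) x cols[0,16) = 1x16
Op 6 cut(0, 7): punch at orig (7,7); cuts so far [(7, 0), (7, 7), (7, 9)]; region rows[7,8) x cols[0,16) = 1x16
Unfold 1 (reflect across h@7): 6 holes -> [(6, 0), (6, 7), (6, 9), (7, 0), (7, 7), (7, 9)]
Unfold 2 (reflect across h@6): 12 holes -> [(4, 0), (4, 7), (4, 9), (5, 0), (5, 7), (5, 9), (6, 0), (6, 7), (6, 9), (7, 0), (7, 7), (7, 9)]
Unfold 3 (reflect across h@4): 24 holes -> [(0, 0), (0, 7), (0, 9), (1, 0), (1, 7), (1, 9), (2, 0), (2, 7), (2, 9), (3, 0), (3, 7), (3, 9), (4, 0), (4, 7), (4, 9), (5, 0), (5, 7), (5, 9), (6, 0), (6, 7), (6, 9), (7, 0), (7, 7), (7, 9)]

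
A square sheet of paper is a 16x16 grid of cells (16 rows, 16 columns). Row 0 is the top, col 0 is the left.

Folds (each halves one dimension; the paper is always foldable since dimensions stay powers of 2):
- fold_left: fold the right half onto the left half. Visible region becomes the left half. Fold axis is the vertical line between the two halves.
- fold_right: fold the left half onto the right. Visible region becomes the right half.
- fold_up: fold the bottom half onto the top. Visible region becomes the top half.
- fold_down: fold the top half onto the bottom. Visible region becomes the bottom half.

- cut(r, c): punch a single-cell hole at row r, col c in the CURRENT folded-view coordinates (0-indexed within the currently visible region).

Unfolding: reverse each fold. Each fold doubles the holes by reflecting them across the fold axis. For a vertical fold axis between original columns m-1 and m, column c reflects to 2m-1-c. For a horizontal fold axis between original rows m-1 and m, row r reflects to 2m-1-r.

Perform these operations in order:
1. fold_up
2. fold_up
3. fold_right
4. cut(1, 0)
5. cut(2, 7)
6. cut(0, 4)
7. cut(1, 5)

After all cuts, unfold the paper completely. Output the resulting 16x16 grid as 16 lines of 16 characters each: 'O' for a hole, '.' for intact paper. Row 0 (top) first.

Answer: ...O........O...
..O....OO....O..
O..............O
................
................
O..............O
..O....OO....O..
...O........O...
...O........O...
..O....OO....O..
O..............O
................
................
O..............O
..O....OO....O..
...O........O...

Derivation:
Op 1 fold_up: fold axis h@8; visible region now rows[0,8) x cols[0,16) = 8x16
Op 2 fold_up: fold axis h@4; visible region now rows[0,4) x cols[0,16) = 4x16
Op 3 fold_right: fold axis v@8; visible region now rows[0,4) x cols[8,16) = 4x8
Op 4 cut(1, 0): punch at orig (1,8); cuts so far [(1, 8)]; region rows[0,4) x cols[8,16) = 4x8
Op 5 cut(2, 7): punch at orig (2,15); cuts so far [(1, 8), (2, 15)]; region rows[0,4) x cols[8,16) = 4x8
Op 6 cut(0, 4): punch at orig (0,12); cuts so far [(0, 12), (1, 8), (2, 15)]; region rows[0,4) x cols[8,16) = 4x8
Op 7 cut(1, 5): punch at orig (1,13); cuts so far [(0, 12), (1, 8), (1, 13), (2, 15)]; region rows[0,4) x cols[8,16) = 4x8
Unfold 1 (reflect across v@8): 8 holes -> [(0, 3), (0, 12), (1, 2), (1, 7), (1, 8), (1, 13), (2, 0), (2, 15)]
Unfold 2 (reflect across h@4): 16 holes -> [(0, 3), (0, 12), (1, 2), (1, 7), (1, 8), (1, 13), (2, 0), (2, 15), (5, 0), (5, 15), (6, 2), (6, 7), (6, 8), (6, 13), (7, 3), (7, 12)]
Unfold 3 (reflect across h@8): 32 holes -> [(0, 3), (0, 12), (1, 2), (1, 7), (1, 8), (1, 13), (2, 0), (2, 15), (5, 0), (5, 15), (6, 2), (6, 7), (6, 8), (6, 13), (7, 3), (7, 12), (8, 3), (8, 12), (9, 2), (9, 7), (9, 8), (9, 13), (10, 0), (10, 15), (13, 0), (13, 15), (14, 2), (14, 7), (14, 8), (14, 13), (15, 3), (15, 12)]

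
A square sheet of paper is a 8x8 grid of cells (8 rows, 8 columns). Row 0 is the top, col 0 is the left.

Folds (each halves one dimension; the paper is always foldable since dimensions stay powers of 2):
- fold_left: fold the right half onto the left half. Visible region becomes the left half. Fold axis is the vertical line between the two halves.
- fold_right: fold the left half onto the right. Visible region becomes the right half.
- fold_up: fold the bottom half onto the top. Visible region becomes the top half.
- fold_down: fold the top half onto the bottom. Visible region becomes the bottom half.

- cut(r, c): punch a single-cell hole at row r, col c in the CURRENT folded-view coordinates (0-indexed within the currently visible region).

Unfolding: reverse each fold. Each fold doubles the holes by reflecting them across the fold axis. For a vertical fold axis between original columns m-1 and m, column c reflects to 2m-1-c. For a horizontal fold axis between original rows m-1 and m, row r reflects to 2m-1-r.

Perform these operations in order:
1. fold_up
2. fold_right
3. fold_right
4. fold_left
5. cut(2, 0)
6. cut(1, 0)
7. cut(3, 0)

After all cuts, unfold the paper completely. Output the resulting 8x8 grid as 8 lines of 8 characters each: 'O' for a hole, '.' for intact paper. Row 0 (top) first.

Op 1 fold_up: fold axis h@4; visible region now rows[0,4) x cols[0,8) = 4x8
Op 2 fold_right: fold axis v@4; visible region now rows[0,4) x cols[4,8) = 4x4
Op 3 fold_right: fold axis v@6; visible region now rows[0,4) x cols[6,8) = 4x2
Op 4 fold_left: fold axis v@7; visible region now rows[0,4) x cols[6,7) = 4x1
Op 5 cut(2, 0): punch at orig (2,6); cuts so far [(2, 6)]; region rows[0,4) x cols[6,7) = 4x1
Op 6 cut(1, 0): punch at orig (1,6); cuts so far [(1, 6), (2, 6)]; region rows[0,4) x cols[6,7) = 4x1
Op 7 cut(3, 0): punch at orig (3,6); cuts so far [(1, 6), (2, 6), (3, 6)]; region rows[0,4) x cols[6,7) = 4x1
Unfold 1 (reflect across v@7): 6 holes -> [(1, 6), (1, 7), (2, 6), (2, 7), (3, 6), (3, 7)]
Unfold 2 (reflect across v@6): 12 holes -> [(1, 4), (1, 5), (1, 6), (1, 7), (2, 4), (2, 5), (2, 6), (2, 7), (3, 4), (3, 5), (3, 6), (3, 7)]
Unfold 3 (reflect across v@4): 24 holes -> [(1, 0), (1, 1), (1, 2), (1, 3), (1, 4), (1, 5), (1, 6), (1, 7), (2, 0), (2, 1), (2, 2), (2, 3), (2, 4), (2, 5), (2, 6), (2, 7), (3, 0), (3, 1), (3, 2), (3, 3), (3, 4), (3, 5), (3, 6), (3, 7)]
Unfold 4 (reflect across h@4): 48 holes -> [(1, 0), (1, 1), (1, 2), (1, 3), (1, 4), (1, 5), (1, 6), (1, 7), (2, 0), (2, 1), (2, 2), (2, 3), (2, 4), (2, 5), (2, 6), (2, 7), (3, 0), (3, 1), (3, 2), (3, 3), (3, 4), (3, 5), (3, 6), (3, 7), (4, 0), (4, 1), (4, 2), (4, 3), (4, 4), (4, 5), (4, 6), (4, 7), (5, 0), (5, 1), (5, 2), (5, 3), (5, 4), (5, 5), (5, 6), (5, 7), (6, 0), (6, 1), (6, 2), (6, 3), (6, 4), (6, 5), (6, 6), (6, 7)]

Answer: ........
OOOOOOOO
OOOOOOOO
OOOOOOOO
OOOOOOOO
OOOOOOOO
OOOOOOOO
........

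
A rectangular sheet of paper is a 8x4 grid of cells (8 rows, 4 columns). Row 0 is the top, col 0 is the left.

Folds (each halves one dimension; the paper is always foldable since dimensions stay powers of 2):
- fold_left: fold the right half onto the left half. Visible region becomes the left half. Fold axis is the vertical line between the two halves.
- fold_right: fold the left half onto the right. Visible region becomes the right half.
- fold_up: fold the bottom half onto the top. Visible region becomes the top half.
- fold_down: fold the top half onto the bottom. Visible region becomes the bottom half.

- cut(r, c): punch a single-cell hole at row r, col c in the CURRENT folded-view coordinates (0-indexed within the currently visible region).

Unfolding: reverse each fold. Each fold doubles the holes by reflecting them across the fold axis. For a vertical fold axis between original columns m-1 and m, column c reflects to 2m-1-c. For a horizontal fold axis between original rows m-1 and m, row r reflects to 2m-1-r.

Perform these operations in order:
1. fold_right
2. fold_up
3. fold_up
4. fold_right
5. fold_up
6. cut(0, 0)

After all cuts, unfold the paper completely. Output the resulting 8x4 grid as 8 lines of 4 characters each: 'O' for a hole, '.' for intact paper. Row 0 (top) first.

Op 1 fold_right: fold axis v@2; visible region now rows[0,8) x cols[2,4) = 8x2
Op 2 fold_up: fold axis h@4; visible region now rows[0,4) x cols[2,4) = 4x2
Op 3 fold_up: fold axis h@2; visible region now rows[0,2) x cols[2,4) = 2x2
Op 4 fold_right: fold axis v@3; visible region now rows[0,2) x cols[3,4) = 2x1
Op 5 fold_up: fold axis h@1; visible region now rows[0,1) x cols[3,4) = 1x1
Op 6 cut(0, 0): punch at orig (0,3); cuts so far [(0, 3)]; region rows[0,1) x cols[3,4) = 1x1
Unfold 1 (reflect across h@1): 2 holes -> [(0, 3), (1, 3)]
Unfold 2 (reflect across v@3): 4 holes -> [(0, 2), (0, 3), (1, 2), (1, 3)]
Unfold 3 (reflect across h@2): 8 holes -> [(0, 2), (0, 3), (1, 2), (1, 3), (2, 2), (2, 3), (3, 2), (3, 3)]
Unfold 4 (reflect across h@4): 16 holes -> [(0, 2), (0, 3), (1, 2), (1, 3), (2, 2), (2, 3), (3, 2), (3, 3), (4, 2), (4, 3), (5, 2), (5, 3), (6, 2), (6, 3), (7, 2), (7, 3)]
Unfold 5 (reflect across v@2): 32 holes -> [(0, 0), (0, 1), (0, 2), (0, 3), (1, 0), (1, 1), (1, 2), (1, 3), (2, 0), (2, 1), (2, 2), (2, 3), (3, 0), (3, 1), (3, 2), (3, 3), (4, 0), (4, 1), (4, 2), (4, 3), (5, 0), (5, 1), (5, 2), (5, 3), (6, 0), (6, 1), (6, 2), (6, 3), (7, 0), (7, 1), (7, 2), (7, 3)]

Answer: OOOO
OOOO
OOOO
OOOO
OOOO
OOOO
OOOO
OOOO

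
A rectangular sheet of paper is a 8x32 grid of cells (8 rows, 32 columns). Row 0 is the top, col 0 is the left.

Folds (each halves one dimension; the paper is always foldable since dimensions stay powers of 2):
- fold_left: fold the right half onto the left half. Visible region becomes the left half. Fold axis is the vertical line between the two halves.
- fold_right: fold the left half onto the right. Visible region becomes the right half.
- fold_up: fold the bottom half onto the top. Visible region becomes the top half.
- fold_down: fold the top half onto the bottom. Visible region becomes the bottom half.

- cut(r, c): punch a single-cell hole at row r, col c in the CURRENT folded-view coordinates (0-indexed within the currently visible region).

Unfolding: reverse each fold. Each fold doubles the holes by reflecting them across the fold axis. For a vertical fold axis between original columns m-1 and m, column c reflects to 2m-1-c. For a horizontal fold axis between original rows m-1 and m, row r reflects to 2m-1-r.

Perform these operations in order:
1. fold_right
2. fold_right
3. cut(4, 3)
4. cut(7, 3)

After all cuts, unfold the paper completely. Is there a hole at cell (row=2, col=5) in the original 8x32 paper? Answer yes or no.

Answer: no

Derivation:
Op 1 fold_right: fold axis v@16; visible region now rows[0,8) x cols[16,32) = 8x16
Op 2 fold_right: fold axis v@24; visible region now rows[0,8) x cols[24,32) = 8x8
Op 3 cut(4, 3): punch at orig (4,27); cuts so far [(4, 27)]; region rows[0,8) x cols[24,32) = 8x8
Op 4 cut(7, 3): punch at orig (7,27); cuts so far [(4, 27), (7, 27)]; region rows[0,8) x cols[24,32) = 8x8
Unfold 1 (reflect across v@24): 4 holes -> [(4, 20), (4, 27), (7, 20), (7, 27)]
Unfold 2 (reflect across v@16): 8 holes -> [(4, 4), (4, 11), (4, 20), (4, 27), (7, 4), (7, 11), (7, 20), (7, 27)]
Holes: [(4, 4), (4, 11), (4, 20), (4, 27), (7, 4), (7, 11), (7, 20), (7, 27)]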